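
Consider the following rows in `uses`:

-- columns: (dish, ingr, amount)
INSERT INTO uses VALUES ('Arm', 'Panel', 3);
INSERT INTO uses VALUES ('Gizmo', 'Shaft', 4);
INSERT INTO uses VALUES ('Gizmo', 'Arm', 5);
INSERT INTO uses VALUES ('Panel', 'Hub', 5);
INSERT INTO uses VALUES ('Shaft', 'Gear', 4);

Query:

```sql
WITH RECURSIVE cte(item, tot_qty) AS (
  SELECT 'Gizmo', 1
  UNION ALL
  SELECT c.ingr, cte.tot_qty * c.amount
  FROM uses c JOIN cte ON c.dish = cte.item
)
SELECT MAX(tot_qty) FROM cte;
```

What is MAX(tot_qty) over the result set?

75

Base: (Gizmo, tot_qty=1).
Iteration 1: components of {Gizmo} -> Arm = 1*5 = 5, Shaft = 1*4 = 4.
Iteration 2: components of {Arm,Shaft} -> Gear = 4*4 = 16, Panel = 5*3 = 15.
Iteration 3: components of {Gear,Panel} -> Hub = 15*5 = 75.
Iteration 4: no further components; recursion stops.
tot_qty values: 1, 4, 5, 16, 15, 75; the maximum is 75.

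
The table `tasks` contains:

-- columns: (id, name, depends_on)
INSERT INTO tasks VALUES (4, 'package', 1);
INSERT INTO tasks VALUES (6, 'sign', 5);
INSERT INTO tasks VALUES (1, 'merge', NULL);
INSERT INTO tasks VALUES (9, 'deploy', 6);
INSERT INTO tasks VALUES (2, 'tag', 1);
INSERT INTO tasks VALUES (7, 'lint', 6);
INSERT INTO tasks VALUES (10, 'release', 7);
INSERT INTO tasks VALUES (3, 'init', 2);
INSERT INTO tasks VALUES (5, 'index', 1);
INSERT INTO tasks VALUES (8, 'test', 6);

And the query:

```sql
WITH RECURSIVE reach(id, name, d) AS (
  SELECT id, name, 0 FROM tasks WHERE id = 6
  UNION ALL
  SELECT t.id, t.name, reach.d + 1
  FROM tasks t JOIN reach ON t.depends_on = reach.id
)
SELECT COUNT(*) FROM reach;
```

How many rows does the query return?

Base: id=6 (sign) at d 0.
Iteration 1: rows with depends_on in {6} -> lint (id 7, d 1), test (id 8, d 1), deploy (id 9, d 1).
Iteration 2: rows with depends_on in {7,8,9} -> release (id 10, d 2).
Iteration 3: no rows with depends_on in {10}; recursion stops.
Total rows emitted: 5.

5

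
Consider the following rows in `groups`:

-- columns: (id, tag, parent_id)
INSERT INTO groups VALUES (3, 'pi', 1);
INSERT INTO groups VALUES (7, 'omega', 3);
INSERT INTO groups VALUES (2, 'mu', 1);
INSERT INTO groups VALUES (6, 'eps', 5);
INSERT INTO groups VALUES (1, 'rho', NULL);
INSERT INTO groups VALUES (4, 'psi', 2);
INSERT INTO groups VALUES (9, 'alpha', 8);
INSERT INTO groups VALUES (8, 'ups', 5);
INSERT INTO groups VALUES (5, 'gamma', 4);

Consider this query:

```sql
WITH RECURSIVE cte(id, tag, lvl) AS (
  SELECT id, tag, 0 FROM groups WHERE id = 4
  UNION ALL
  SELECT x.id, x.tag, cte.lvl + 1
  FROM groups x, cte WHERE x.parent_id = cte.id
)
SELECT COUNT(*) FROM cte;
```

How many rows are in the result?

Base: id=4 (psi) at lvl 0.
Iteration 1: rows with parent_id in {4} -> gamma (id 5, lvl 1).
Iteration 2: rows with parent_id in {5} -> eps (id 6, lvl 2), ups (id 8, lvl 2).
Iteration 3: rows with parent_id in {6,8} -> alpha (id 9, lvl 3).
Iteration 4: no rows with parent_id in {9}; recursion stops.
Total rows emitted: 5.

5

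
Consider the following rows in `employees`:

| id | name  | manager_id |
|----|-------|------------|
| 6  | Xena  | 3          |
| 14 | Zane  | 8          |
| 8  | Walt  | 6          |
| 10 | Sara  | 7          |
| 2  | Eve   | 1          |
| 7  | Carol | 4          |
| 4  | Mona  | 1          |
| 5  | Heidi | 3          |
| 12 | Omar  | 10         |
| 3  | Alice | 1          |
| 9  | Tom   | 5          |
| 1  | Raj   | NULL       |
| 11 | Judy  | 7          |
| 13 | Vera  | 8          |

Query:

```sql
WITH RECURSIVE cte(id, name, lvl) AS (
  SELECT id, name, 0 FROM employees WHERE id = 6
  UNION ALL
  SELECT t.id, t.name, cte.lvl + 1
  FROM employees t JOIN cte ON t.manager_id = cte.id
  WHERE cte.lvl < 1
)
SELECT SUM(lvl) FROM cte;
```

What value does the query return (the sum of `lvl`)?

Base: id=6 (Xena) at lvl 0.
Iteration 1: rows with manager_id in {6} -> Walt (id 8, lvl 1).
Iteration 2: lvl < 1 fails for all current rows; recursion stops.
SUM(lvl) = 0 + 1 = 1.

1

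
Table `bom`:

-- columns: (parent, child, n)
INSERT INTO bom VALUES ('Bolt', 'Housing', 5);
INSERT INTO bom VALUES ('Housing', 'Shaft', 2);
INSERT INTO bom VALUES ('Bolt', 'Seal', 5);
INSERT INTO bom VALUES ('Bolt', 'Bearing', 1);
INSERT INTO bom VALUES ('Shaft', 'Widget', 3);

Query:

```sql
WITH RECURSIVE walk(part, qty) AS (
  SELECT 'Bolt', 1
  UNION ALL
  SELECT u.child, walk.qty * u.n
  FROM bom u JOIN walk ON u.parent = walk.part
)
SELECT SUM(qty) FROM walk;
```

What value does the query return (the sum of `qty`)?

Base: (Bolt, qty=1).
Iteration 1: components of {Bolt} -> Bearing = 1*1 = 1, Housing = 1*5 = 5, Seal = 1*5 = 5.
Iteration 2: components of {Bearing,Housing,Seal} -> Shaft = 5*2 = 10.
Iteration 3: components of {Shaft} -> Widget = 10*3 = 30.
Iteration 4: no further components; recursion stops.
SUM(qty) = 1 + 5 + 5 + 1 + 10 + 30 = 52.

52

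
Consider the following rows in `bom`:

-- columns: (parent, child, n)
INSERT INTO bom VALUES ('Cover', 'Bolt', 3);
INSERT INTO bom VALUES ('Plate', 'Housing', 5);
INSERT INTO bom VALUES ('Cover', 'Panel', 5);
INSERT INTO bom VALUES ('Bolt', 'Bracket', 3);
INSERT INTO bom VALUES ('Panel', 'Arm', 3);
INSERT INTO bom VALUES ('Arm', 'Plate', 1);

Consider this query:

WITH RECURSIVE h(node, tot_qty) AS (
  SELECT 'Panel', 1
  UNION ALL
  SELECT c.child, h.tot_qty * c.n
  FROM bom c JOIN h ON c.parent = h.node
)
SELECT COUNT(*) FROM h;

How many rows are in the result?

4

Base: (Panel, tot_qty=1).
Iteration 1: components of {Panel} -> Arm = 1*3 = 3.
Iteration 2: components of {Arm} -> Plate = 3*1 = 3.
Iteration 3: components of {Plate} -> Housing = 3*5 = 15.
Iteration 4: no further components; recursion stops.
Total rows emitted: 4.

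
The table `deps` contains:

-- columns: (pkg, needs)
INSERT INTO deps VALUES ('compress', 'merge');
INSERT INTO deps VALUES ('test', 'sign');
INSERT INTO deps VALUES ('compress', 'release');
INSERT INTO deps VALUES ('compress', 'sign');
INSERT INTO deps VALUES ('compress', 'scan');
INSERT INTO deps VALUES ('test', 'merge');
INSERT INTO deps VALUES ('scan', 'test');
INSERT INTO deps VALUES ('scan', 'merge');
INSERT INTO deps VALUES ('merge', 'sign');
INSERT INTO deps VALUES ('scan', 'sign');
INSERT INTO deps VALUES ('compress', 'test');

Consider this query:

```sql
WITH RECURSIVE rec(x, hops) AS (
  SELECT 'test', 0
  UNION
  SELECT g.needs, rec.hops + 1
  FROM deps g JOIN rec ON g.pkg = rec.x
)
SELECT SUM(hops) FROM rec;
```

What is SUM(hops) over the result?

4

Base: (test, hops=0).
Iteration 1: edges from {test} -> (merge, hops=1), (sign, hops=1).
Iteration 2: edges from {merge,sign} -> (sign, hops=2).
Iteration 3: no outgoing edges from {sign}; recursion stops.
SUM(hops) = 0 + 1 + 1 + 2 = 4.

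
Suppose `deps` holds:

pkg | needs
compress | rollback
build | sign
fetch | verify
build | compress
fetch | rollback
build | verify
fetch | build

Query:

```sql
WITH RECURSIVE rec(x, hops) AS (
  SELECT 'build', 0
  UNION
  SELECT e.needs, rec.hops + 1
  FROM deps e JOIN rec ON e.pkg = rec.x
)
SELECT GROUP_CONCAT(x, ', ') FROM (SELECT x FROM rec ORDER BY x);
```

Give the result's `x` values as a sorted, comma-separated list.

Base: (build, hops=0).
Iteration 1: edges from {build} -> (compress, hops=1), (sign, hops=1), (verify, hops=1).
Iteration 2: edges from {compress,sign,verify} -> (rollback, hops=2).
Iteration 3: no outgoing edges from {rollback}; recursion stops.

build, compress, rollback, sign, verify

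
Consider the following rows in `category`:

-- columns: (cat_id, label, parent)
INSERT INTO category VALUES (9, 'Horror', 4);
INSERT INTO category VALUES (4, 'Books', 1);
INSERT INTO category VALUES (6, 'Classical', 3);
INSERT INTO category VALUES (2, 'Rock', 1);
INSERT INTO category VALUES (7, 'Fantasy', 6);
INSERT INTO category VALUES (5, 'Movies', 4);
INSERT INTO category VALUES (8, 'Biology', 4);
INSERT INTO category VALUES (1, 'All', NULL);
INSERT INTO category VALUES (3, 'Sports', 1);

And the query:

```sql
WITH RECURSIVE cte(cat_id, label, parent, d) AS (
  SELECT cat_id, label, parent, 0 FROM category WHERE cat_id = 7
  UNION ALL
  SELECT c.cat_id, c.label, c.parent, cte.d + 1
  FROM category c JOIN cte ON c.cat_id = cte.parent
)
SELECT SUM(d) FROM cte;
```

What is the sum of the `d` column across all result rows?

6

Base: cat_id=7 (Fantasy), parent=6, d 0.
Iteration 1: join on cat_id=6 -> Classical (id 6, parent=3, d 1).
Iteration 2: join on cat_id=3 -> Sports (id 3, parent=1, d 2).
Iteration 3: join on cat_id=1 -> All (id 1, parent=NULL, d 3).
Iteration 4: parent is NULL; no match; recursion stops.
SUM(d) = 0 + 1 + 2 + 3 = 6.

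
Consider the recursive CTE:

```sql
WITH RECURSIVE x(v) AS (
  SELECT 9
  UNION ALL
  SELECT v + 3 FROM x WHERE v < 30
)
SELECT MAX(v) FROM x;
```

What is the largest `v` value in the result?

30

Base: v=9.
Iteration 1: 9 < 30 holds -> v = 9 + 3 = 12.
Iteration 2: 12 < 30 holds -> v = 12 + 3 = 15.
Iteration 3: 15 < 30 holds -> v = 15 + 3 = 18.
Iteration 4: 18 < 30 holds -> v = 18 + 3 = 21.
Iteration 5: 21 < 30 holds -> v = 21 + 3 = 24.
Iteration 6: 24 < 30 holds -> v = 24 + 3 = 27.
Iteration 7: 27 < 30 holds -> v = 27 + 3 = 30.
Iteration 8: 30 < 30 fails; recursion stops.
v values: 9, 12, 15, 18, 21, 24, 27, 30; the maximum is 30.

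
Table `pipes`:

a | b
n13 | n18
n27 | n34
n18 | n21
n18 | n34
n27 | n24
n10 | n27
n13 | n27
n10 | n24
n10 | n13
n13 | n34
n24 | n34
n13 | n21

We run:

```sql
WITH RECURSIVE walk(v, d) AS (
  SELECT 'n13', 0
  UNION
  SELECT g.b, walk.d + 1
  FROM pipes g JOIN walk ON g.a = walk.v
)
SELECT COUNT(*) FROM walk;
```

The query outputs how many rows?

9

Base: (n13, d=0).
Iteration 1: edges from {n13} -> (n18, d=1), (n21, d=1), (n27, d=1), (n34, d=1).
Iteration 2: edges from {n18,n21,n27,n34} -> (n21, d=2), (n24, d=2), (n34, d=2). [UNION drops 1 duplicate row(s)]
Iteration 3: edges from {n21,n24,n34} -> (n34, d=3).
Iteration 4: no outgoing edges from {n34}; recursion stops.
Total rows emitted: 9.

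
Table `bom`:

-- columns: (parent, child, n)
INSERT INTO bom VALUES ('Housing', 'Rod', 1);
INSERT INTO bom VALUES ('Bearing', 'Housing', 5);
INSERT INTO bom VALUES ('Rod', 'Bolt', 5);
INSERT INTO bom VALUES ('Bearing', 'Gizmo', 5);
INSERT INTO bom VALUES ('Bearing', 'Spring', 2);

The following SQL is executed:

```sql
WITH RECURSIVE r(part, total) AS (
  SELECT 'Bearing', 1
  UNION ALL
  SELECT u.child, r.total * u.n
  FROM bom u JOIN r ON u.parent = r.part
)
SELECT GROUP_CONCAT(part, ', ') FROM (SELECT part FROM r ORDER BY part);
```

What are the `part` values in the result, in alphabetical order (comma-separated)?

Bearing, Bolt, Gizmo, Housing, Rod, Spring

Base: (Bearing, total=1).
Iteration 1: components of {Bearing} -> Gizmo = 1*5 = 5, Housing = 1*5 = 5, Spring = 1*2 = 2.
Iteration 2: components of {Gizmo,Housing,Spring} -> Rod = 5*1 = 5.
Iteration 3: components of {Rod} -> Bolt = 5*5 = 25.
Iteration 4: no further components; recursion stops.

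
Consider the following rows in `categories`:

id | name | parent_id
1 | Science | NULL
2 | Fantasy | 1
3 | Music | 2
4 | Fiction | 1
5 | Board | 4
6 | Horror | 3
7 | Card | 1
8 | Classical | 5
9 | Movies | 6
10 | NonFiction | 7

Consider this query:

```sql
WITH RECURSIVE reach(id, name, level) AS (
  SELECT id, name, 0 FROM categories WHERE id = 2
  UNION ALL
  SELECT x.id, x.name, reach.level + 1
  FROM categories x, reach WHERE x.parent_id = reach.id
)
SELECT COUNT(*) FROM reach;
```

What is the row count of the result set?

4

Base: id=2 (Fantasy) at level 0.
Iteration 1: rows with parent_id in {2} -> Music (id 3, level 1).
Iteration 2: rows with parent_id in {3} -> Horror (id 6, level 2).
Iteration 3: rows with parent_id in {6} -> Movies (id 9, level 3).
Iteration 4: no rows with parent_id in {9}; recursion stops.
Total rows emitted: 4.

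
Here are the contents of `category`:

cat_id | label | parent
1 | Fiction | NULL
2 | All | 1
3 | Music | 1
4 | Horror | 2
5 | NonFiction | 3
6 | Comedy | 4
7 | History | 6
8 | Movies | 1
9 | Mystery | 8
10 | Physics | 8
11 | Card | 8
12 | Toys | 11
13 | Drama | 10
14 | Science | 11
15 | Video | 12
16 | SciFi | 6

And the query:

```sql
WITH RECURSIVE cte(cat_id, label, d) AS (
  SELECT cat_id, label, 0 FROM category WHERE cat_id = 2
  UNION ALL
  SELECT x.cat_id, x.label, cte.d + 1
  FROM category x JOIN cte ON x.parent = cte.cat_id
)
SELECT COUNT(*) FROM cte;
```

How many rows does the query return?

Base: cat_id=2 (All) at d 0.
Iteration 1: rows with parent in {2} -> Horror (id 4, d 1).
Iteration 2: rows with parent in {4} -> Comedy (id 6, d 2).
Iteration 3: rows with parent in {6} -> History (id 7, d 3), SciFi (id 16, d 3).
Iteration 4: no rows with parent in {7,16}; recursion stops.
Total rows emitted: 5.

5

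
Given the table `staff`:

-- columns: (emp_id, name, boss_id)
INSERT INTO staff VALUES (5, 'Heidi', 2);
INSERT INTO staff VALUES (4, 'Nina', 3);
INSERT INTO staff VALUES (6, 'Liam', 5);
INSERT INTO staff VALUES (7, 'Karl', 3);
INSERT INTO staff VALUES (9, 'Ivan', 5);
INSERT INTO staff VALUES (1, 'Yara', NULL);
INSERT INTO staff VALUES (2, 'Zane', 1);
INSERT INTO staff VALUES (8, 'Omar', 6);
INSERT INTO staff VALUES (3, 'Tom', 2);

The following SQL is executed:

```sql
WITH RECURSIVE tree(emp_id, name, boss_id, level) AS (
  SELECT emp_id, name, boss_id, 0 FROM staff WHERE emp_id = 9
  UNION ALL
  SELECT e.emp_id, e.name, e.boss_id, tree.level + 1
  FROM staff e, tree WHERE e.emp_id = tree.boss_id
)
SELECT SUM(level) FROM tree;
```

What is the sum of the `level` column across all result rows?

6

Base: emp_id=9 (Ivan), boss_id=5, level 0.
Iteration 1: join on emp_id=5 -> Heidi (id 5, boss_id=2, level 1).
Iteration 2: join on emp_id=2 -> Zane (id 2, boss_id=1, level 2).
Iteration 3: join on emp_id=1 -> Yara (id 1, boss_id=NULL, level 3).
Iteration 4: boss_id is NULL; no match; recursion stops.
SUM(level) = 0 + 1 + 2 + 3 = 6.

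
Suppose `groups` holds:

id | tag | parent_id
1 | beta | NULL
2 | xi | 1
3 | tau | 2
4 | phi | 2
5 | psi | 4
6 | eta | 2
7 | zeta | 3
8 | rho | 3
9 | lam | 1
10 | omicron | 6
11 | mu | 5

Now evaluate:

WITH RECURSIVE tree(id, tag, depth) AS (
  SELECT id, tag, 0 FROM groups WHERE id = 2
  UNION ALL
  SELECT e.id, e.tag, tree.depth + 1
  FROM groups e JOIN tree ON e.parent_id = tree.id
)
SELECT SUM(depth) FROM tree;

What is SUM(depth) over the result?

Base: id=2 (xi) at depth 0.
Iteration 1: rows with parent_id in {2} -> tau (id 3, depth 1), phi (id 4, depth 1), eta (id 6, depth 1).
Iteration 2: rows with parent_id in {3,4,6} -> psi (id 5, depth 2), zeta (id 7, depth 2), rho (id 8, depth 2), omicron (id 10, depth 2).
Iteration 3: rows with parent_id in {5,7,8,10} -> mu (id 11, depth 3).
Iteration 4: no rows with parent_id in {11}; recursion stops.
SUM(depth) = 0 + 1 + 1 + 1 + 2 + 2 + 2 + 2 + 3 = 14.

14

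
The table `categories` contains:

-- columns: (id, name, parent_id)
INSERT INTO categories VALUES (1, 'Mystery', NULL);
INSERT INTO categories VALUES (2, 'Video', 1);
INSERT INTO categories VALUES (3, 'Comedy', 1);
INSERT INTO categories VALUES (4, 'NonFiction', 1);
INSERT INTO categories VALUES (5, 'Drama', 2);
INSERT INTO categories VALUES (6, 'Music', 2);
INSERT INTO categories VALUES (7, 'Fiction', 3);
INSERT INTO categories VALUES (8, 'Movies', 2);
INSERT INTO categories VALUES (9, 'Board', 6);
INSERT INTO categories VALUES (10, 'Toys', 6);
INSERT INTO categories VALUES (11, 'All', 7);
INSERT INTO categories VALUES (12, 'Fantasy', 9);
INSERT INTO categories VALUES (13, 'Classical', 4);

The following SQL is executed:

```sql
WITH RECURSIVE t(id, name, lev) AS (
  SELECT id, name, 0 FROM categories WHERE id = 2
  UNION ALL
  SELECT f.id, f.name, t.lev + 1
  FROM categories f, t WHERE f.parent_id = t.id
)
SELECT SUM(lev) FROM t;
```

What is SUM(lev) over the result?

Base: id=2 (Video) at lev 0.
Iteration 1: rows with parent_id in {2} -> Drama (id 5, lev 1), Music (id 6, lev 1), Movies (id 8, lev 1).
Iteration 2: rows with parent_id in {5,6,8} -> Board (id 9, lev 2), Toys (id 10, lev 2).
Iteration 3: rows with parent_id in {9,10} -> Fantasy (id 12, lev 3).
Iteration 4: no rows with parent_id in {12}; recursion stops.
SUM(lev) = 0 + 1 + 1 + 1 + 2 + 2 + 3 = 10.

10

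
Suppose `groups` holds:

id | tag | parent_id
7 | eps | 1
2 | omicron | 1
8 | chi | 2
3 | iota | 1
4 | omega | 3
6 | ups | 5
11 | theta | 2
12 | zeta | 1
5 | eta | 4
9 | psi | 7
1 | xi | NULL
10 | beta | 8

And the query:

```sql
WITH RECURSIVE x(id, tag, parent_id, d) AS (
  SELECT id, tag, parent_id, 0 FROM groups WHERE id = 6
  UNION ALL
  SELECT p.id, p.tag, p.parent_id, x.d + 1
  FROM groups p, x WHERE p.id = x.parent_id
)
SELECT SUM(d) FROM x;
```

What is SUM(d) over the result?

10

Base: id=6 (ups), parent_id=5, d 0.
Iteration 1: join on id=5 -> eta (id 5, parent_id=4, d 1).
Iteration 2: join on id=4 -> omega (id 4, parent_id=3, d 2).
Iteration 3: join on id=3 -> iota (id 3, parent_id=1, d 3).
Iteration 4: join on id=1 -> xi (id 1, parent_id=NULL, d 4).
Iteration 5: parent_id is NULL; no match; recursion stops.
SUM(d) = 0 + 1 + 2 + 3 + 4 = 10.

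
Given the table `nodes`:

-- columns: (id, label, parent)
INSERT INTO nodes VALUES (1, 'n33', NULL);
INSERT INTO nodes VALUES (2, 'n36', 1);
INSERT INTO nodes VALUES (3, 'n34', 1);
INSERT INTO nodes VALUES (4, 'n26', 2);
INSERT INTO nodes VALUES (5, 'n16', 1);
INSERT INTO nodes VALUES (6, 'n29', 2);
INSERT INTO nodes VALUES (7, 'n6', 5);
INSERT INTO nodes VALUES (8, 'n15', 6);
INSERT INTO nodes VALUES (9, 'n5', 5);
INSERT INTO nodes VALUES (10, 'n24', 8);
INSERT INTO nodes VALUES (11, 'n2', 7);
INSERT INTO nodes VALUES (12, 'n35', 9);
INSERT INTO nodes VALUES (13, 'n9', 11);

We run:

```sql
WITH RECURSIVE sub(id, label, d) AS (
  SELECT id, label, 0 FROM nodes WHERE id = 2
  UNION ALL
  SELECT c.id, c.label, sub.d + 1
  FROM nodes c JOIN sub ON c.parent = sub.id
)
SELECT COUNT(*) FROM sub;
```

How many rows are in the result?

5

Base: id=2 (n36) at d 0.
Iteration 1: rows with parent in {2} -> n26 (id 4, d 1), n29 (id 6, d 1).
Iteration 2: rows with parent in {4,6} -> n15 (id 8, d 2).
Iteration 3: rows with parent in {8} -> n24 (id 10, d 3).
Iteration 4: no rows with parent in {10}; recursion stops.
Total rows emitted: 5.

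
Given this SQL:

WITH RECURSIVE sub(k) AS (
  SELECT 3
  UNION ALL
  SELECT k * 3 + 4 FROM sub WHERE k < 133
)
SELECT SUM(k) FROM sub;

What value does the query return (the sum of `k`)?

192

Base: k=3.
Iteration 1: 3 < 133 holds -> k = 3 * 3 + 4 = 13.
Iteration 2: 13 < 133 holds -> k = 13 * 3 + 4 = 43.
Iteration 3: 43 < 133 holds -> k = 43 * 3 + 4 = 133.
Iteration 4: 133 < 133 fails; recursion stops.
SUM(k) = 3 + 13 + 43 + 133 = 192.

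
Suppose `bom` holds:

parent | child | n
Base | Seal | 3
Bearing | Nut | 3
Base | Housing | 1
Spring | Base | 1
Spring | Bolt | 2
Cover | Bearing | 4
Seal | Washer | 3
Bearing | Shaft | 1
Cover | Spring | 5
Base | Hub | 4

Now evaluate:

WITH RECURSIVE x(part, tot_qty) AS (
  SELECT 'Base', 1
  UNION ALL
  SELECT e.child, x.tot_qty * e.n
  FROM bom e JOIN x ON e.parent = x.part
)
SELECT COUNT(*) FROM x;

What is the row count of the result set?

5

Base: (Base, tot_qty=1).
Iteration 1: components of {Base} -> Housing = 1*1 = 1, Hub = 1*4 = 4, Seal = 1*3 = 3.
Iteration 2: components of {Housing,Hub,Seal} -> Washer = 3*3 = 9.
Iteration 3: no further components; recursion stops.
Total rows emitted: 5.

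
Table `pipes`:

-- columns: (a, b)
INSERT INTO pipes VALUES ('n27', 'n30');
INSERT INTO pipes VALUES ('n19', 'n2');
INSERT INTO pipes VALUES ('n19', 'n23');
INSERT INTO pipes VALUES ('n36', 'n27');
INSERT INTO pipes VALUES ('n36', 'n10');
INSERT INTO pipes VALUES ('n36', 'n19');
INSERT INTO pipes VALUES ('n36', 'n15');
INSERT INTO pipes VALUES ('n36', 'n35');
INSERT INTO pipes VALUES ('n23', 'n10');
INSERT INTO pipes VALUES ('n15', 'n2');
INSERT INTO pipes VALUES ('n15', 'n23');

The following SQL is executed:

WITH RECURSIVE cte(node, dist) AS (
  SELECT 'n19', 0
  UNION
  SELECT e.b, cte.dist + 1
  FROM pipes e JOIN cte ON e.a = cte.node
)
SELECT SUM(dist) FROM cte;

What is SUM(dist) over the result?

4

Base: (n19, dist=0).
Iteration 1: edges from {n19} -> (n2, dist=1), (n23, dist=1).
Iteration 2: edges from {n2,n23} -> (n10, dist=2).
Iteration 3: no outgoing edges from {n10}; recursion stops.
SUM(dist) = 0 + 1 + 1 + 2 = 4.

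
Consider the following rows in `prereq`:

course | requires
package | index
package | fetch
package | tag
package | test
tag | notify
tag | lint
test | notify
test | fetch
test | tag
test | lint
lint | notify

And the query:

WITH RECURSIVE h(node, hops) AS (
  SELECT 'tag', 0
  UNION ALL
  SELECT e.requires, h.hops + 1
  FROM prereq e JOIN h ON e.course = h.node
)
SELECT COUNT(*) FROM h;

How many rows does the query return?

Base: (tag, hops=0).
Iteration 1: edges from {tag} -> (lint, hops=1), (notify, hops=1).
Iteration 2: edges from {lint,notify} -> (notify, hops=2).
Iteration 3: no outgoing edges from {notify}; recursion stops.
Total rows emitted: 4.

4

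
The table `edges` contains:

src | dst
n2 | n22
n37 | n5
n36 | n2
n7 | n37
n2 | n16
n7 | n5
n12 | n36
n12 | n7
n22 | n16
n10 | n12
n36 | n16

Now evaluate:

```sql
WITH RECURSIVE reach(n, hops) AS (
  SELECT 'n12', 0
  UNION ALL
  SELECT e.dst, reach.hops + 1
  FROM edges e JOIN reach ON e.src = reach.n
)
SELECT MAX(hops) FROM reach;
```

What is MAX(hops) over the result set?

4

Base: (n12, hops=0).
Iteration 1: edges from {n12} -> (n36, hops=1), (n7, hops=1).
Iteration 2: edges from {n36,n7} -> (n16, hops=2), (n2, hops=2), (n37, hops=2), (n5, hops=2).
Iteration 3: edges from {n16,n2,n37,n5} -> (n16, hops=3), (n22, hops=3), (n5, hops=3).
Iteration 4: edges from {n16,n22,n5} -> (n16, hops=4).
Iteration 5: no outgoing edges from {n16}; recursion stops.
hops values: 0, 1, 1, 2, 2, 2, 2, 3, 3, 3, 4; the maximum is 4.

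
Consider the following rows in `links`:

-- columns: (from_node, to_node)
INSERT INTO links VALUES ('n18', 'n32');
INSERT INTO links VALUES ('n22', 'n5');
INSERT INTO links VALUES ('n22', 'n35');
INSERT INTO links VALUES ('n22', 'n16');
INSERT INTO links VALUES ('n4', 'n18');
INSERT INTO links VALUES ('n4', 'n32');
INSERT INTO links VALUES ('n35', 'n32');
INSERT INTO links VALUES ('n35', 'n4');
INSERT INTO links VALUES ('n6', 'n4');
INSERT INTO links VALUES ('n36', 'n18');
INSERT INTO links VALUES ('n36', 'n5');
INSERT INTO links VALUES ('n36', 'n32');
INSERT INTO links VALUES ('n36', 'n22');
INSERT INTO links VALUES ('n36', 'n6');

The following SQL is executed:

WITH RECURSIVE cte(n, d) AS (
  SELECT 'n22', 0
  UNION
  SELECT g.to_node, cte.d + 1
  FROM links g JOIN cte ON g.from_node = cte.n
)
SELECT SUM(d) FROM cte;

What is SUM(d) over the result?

17

Base: (n22, d=0).
Iteration 1: edges from {n22} -> (n16, d=1), (n35, d=1), (n5, d=1).
Iteration 2: edges from {n16,n35,n5} -> (n32, d=2), (n4, d=2).
Iteration 3: edges from {n32,n4} -> (n18, d=3), (n32, d=3).
Iteration 4: edges from {n18,n32} -> (n32, d=4).
Iteration 5: no outgoing edges from {n32}; recursion stops.
SUM(d) = 0 + 1 + 1 + 1 + 2 + 2 + 3 + 3 + 4 = 17.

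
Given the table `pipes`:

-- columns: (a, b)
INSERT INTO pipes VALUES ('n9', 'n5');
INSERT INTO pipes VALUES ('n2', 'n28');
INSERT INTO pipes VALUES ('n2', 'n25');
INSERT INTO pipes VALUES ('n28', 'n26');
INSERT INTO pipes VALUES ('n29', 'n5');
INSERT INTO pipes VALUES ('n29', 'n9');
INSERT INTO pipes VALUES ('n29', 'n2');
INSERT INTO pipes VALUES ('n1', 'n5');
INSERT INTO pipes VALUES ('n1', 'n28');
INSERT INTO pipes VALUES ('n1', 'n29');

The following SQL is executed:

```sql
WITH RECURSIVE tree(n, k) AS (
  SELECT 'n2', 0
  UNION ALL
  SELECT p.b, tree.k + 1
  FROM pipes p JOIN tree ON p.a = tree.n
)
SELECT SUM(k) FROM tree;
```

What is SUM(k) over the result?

4

Base: (n2, k=0).
Iteration 1: edges from {n2} -> (n25, k=1), (n28, k=1).
Iteration 2: edges from {n25,n28} -> (n26, k=2).
Iteration 3: no outgoing edges from {n26}; recursion stops.
SUM(k) = 0 + 1 + 1 + 2 = 4.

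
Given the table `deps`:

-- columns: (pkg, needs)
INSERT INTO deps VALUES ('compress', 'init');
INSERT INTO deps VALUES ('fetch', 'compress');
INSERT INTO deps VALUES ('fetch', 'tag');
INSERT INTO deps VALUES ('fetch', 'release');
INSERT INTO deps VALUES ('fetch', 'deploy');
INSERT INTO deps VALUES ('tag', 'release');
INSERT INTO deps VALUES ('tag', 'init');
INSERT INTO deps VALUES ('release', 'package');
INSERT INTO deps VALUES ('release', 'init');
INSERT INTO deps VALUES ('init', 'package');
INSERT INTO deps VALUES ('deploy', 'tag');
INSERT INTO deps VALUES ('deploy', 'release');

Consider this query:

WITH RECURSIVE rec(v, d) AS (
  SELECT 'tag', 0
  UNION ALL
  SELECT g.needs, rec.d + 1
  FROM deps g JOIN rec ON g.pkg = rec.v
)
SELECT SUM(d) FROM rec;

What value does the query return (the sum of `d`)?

Base: (tag, d=0).
Iteration 1: edges from {tag} -> (init, d=1), (release, d=1).
Iteration 2: edges from {init,release} -> (init, d=2), (package, d=2) x2. [UNION ALL keeps all 3 new rows, including repeats]
Iteration 3: edges from {init,package} -> (package, d=3).
Iteration 4: no outgoing edges from {package}; recursion stops.
SUM(d) = 0 + 1 + 1 + 2 + 2 + 2 + 3 = 11.

11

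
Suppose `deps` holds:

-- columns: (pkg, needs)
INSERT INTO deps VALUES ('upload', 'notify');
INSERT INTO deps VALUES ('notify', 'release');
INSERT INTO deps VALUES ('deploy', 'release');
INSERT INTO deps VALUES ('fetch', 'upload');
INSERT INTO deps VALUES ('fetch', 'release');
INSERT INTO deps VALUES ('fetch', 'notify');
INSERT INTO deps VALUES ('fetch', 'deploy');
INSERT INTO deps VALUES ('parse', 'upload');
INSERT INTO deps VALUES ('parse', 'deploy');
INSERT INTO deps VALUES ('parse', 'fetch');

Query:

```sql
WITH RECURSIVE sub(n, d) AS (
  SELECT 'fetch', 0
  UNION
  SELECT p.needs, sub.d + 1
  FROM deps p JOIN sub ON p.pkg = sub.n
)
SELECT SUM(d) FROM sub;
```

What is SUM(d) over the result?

Base: (fetch, d=0).
Iteration 1: edges from {fetch} -> (deploy, d=1), (notify, d=1), (release, d=1), (upload, d=1).
Iteration 2: edges from {deploy,notify,release,upload} -> (notify, d=2), (release, d=2). [UNION drops 1 duplicate row(s)]
Iteration 3: edges from {notify,release} -> (release, d=3).
Iteration 4: no outgoing edges from {release}; recursion stops.
SUM(d) = 0 + 1 + 1 + 1 + 1 + 2 + 2 + 3 = 11.

11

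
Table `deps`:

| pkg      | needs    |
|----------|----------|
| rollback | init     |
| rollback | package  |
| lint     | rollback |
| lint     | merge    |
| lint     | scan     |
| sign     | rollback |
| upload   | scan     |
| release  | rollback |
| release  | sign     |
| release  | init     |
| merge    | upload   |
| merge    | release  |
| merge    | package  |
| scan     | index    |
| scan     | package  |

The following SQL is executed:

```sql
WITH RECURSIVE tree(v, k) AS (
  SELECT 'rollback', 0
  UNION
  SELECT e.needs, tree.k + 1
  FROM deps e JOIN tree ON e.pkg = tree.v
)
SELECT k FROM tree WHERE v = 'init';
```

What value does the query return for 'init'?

Base: (rollback, k=0).
Iteration 1: edges from {rollback} -> (init, k=1), (package, k=1).
Iteration 2: no outgoing edges from {init,package}; recursion stops.

1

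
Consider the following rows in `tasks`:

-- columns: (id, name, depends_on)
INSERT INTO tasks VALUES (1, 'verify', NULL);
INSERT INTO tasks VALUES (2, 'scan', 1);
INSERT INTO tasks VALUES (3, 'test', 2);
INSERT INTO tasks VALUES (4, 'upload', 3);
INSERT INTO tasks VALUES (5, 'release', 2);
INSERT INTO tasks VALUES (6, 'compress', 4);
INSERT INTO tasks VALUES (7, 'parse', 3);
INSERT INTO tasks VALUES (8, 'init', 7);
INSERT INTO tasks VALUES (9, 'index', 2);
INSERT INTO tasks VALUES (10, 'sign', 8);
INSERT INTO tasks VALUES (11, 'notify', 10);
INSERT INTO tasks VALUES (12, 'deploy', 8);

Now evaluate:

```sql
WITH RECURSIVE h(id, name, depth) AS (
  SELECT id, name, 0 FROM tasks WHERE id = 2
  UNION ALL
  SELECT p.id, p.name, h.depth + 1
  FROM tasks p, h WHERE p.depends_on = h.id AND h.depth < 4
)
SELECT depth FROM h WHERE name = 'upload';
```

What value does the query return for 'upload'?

Base: id=2 (scan) at depth 0.
Iteration 1: rows with depends_on in {2} -> test (id 3, depth 1), release (id 5, depth 1), index (id 9, depth 1).
Iteration 2: rows with depends_on in {3,5,9} -> upload (id 4, depth 2), parse (id 7, depth 2).
Iteration 3: rows with depends_on in {4,7} -> compress (id 6, depth 3), init (id 8, depth 3).
Iteration 4: rows with depends_on in {6,8} -> sign (id 10, depth 4), deploy (id 12, depth 4).
Iteration 5: depth < 4 fails for all current rows; recursion stops.

2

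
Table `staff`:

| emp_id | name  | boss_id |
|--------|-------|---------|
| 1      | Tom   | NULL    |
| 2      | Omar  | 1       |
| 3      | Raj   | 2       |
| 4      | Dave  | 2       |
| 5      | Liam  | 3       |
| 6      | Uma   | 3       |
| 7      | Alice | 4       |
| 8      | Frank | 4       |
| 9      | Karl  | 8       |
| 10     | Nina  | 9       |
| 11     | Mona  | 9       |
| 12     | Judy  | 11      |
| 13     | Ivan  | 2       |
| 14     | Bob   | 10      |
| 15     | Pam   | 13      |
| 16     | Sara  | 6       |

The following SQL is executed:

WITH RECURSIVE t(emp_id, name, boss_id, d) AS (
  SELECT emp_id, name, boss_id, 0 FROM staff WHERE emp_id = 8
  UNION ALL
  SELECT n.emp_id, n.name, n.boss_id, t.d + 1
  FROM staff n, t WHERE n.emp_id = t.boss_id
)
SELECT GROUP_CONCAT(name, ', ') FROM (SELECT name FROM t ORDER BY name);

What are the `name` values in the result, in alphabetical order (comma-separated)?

Dave, Frank, Omar, Tom

Base: emp_id=8 (Frank), boss_id=4, d 0.
Iteration 1: join on emp_id=4 -> Dave (id 4, boss_id=2, d 1).
Iteration 2: join on emp_id=2 -> Omar (id 2, boss_id=1, d 2).
Iteration 3: join on emp_id=1 -> Tom (id 1, boss_id=NULL, d 3).
Iteration 4: boss_id is NULL; no match; recursion stops.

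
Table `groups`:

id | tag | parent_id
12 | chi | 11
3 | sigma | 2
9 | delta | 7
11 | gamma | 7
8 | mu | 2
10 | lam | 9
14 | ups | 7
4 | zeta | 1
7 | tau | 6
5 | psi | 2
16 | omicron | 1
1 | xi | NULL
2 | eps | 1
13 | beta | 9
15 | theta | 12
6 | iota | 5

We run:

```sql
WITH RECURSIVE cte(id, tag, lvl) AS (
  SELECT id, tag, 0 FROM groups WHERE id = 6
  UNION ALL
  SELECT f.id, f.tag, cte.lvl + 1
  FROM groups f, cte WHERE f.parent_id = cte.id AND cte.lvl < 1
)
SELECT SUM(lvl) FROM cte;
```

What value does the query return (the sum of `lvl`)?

1

Base: id=6 (iota) at lvl 0.
Iteration 1: rows with parent_id in {6} -> tau (id 7, lvl 1).
Iteration 2: lvl < 1 fails for all current rows; recursion stops.
SUM(lvl) = 0 + 1 = 1.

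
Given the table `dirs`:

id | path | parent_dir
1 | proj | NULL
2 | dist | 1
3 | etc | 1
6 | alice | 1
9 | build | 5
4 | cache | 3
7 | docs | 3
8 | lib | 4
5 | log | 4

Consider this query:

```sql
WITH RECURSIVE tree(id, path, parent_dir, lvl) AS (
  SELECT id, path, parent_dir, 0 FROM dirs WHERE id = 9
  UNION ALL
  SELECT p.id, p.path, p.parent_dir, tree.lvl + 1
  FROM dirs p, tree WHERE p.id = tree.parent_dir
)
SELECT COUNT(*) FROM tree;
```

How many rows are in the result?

Base: id=9 (build), parent_dir=5, lvl 0.
Iteration 1: join on id=5 -> log (id 5, parent_dir=4, lvl 1).
Iteration 2: join on id=4 -> cache (id 4, parent_dir=3, lvl 2).
Iteration 3: join on id=3 -> etc (id 3, parent_dir=1, lvl 3).
Iteration 4: join on id=1 -> proj (id 1, parent_dir=NULL, lvl 4).
Iteration 5: parent_dir is NULL; no match; recursion stops.
Total rows emitted: 5.

5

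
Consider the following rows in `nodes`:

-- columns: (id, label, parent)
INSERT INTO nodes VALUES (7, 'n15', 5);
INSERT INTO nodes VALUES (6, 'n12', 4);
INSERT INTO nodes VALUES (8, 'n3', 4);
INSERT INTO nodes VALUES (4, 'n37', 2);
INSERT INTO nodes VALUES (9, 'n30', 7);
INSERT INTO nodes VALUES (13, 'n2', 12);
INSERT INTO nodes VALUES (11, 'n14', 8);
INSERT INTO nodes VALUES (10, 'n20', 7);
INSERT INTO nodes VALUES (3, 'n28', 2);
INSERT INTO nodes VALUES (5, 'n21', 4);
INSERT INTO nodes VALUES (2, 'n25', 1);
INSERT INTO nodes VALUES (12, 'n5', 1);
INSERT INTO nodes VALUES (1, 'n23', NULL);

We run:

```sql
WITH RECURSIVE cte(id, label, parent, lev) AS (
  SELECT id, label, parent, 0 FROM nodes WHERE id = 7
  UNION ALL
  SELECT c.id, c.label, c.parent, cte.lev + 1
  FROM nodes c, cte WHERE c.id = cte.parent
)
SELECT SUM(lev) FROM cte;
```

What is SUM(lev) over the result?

10

Base: id=7 (n15), parent=5, lev 0.
Iteration 1: join on id=5 -> n21 (id 5, parent=4, lev 1).
Iteration 2: join on id=4 -> n37 (id 4, parent=2, lev 2).
Iteration 3: join on id=2 -> n25 (id 2, parent=1, lev 3).
Iteration 4: join on id=1 -> n23 (id 1, parent=NULL, lev 4).
Iteration 5: parent is NULL; no match; recursion stops.
SUM(lev) = 0 + 1 + 2 + 3 + 4 = 10.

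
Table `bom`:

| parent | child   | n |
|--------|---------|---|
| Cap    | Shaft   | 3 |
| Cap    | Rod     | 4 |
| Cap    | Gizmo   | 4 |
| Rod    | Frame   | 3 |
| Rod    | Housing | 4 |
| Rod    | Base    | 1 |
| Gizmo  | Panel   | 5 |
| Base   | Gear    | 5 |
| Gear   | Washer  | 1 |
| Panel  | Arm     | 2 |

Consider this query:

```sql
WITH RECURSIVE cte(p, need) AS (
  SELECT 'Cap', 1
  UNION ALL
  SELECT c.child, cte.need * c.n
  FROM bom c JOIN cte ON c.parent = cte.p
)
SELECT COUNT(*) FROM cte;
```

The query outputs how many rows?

11

Base: (Cap, need=1).
Iteration 1: components of {Cap} -> Gizmo = 1*4 = 4, Rod = 1*4 = 4, Shaft = 1*3 = 3.
Iteration 2: components of {Gizmo,Rod,Shaft} -> Base = 4*1 = 4, Frame = 4*3 = 12, Housing = 4*4 = 16, Panel = 4*5 = 20.
Iteration 3: components of {Base,Frame,Housing,Panel} -> Arm = 20*2 = 40, Gear = 4*5 = 20.
Iteration 4: components of {Arm,Gear} -> Washer = 20*1 = 20.
Iteration 5: no further components; recursion stops.
Total rows emitted: 11.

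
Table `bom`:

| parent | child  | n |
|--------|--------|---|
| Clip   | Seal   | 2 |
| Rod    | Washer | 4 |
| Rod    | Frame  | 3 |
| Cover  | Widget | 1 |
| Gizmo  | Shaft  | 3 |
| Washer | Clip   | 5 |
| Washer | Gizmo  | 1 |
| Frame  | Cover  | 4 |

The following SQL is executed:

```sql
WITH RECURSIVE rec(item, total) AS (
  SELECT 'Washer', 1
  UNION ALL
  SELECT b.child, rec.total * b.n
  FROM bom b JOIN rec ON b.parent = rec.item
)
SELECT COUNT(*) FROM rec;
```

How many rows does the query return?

Base: (Washer, total=1).
Iteration 1: components of {Washer} -> Clip = 1*5 = 5, Gizmo = 1*1 = 1.
Iteration 2: components of {Clip,Gizmo} -> Seal = 5*2 = 10, Shaft = 1*3 = 3.
Iteration 3: no further components; recursion stops.
Total rows emitted: 5.

5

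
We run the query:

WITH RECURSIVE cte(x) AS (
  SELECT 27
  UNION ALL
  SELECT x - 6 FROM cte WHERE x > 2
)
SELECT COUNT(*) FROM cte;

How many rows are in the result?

6

Base: x=27.
Iteration 1: 27 > 2 holds -> x = 27 - 6 = 21.
Iteration 2: 21 > 2 holds -> x = 21 - 6 = 15.
Iteration 3: 15 > 2 holds -> x = 15 - 6 = 9.
Iteration 4: 9 > 2 holds -> x = 9 - 6 = 3.
Iteration 5: 3 > 2 holds -> x = 3 - 6 = -3.
Iteration 6: -3 > 2 fails; recursion stops.
Total rows emitted: 6.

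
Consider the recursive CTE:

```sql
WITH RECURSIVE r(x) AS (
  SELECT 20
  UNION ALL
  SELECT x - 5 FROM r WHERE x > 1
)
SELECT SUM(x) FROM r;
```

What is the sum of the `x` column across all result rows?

Base: x=20.
Iteration 1: 20 > 1 holds -> x = 20 - 5 = 15.
Iteration 2: 15 > 1 holds -> x = 15 - 5 = 10.
Iteration 3: 10 > 1 holds -> x = 10 - 5 = 5.
Iteration 4: 5 > 1 holds -> x = 5 - 5 = 0.
Iteration 5: 0 > 1 fails; recursion stops.
SUM(x) = 20 + 15 + 10 + 5 + 0 = 50.

50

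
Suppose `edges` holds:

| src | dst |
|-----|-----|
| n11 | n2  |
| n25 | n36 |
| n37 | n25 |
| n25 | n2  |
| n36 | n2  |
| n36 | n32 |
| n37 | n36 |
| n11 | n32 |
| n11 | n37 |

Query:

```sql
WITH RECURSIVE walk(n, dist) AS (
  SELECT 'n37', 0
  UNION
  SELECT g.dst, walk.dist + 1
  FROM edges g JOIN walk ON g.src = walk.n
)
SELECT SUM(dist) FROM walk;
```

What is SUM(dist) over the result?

14

Base: (n37, dist=0).
Iteration 1: edges from {n37} -> (n25, dist=1), (n36, dist=1).
Iteration 2: edges from {n25,n36} -> (n2, dist=2), (n32, dist=2), (n36, dist=2). [UNION drops 1 duplicate row(s)]
Iteration 3: edges from {n2,n32,n36} -> (n2, dist=3), (n32, dist=3).
Iteration 4: no outgoing edges from {n2,n32}; recursion stops.
SUM(dist) = 0 + 1 + 1 + 2 + 2 + 2 + 3 + 3 = 14.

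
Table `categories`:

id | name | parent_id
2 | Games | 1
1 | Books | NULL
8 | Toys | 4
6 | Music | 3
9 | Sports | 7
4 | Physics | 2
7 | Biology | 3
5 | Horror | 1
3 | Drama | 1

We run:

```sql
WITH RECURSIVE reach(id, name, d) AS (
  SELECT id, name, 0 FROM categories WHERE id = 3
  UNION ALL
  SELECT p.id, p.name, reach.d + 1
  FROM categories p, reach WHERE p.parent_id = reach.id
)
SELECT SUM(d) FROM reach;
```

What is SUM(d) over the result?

Base: id=3 (Drama) at d 0.
Iteration 1: rows with parent_id in {3} -> Music (id 6, d 1), Biology (id 7, d 1).
Iteration 2: rows with parent_id in {6,7} -> Sports (id 9, d 2).
Iteration 3: no rows with parent_id in {9}; recursion stops.
SUM(d) = 0 + 1 + 1 + 2 = 4.

4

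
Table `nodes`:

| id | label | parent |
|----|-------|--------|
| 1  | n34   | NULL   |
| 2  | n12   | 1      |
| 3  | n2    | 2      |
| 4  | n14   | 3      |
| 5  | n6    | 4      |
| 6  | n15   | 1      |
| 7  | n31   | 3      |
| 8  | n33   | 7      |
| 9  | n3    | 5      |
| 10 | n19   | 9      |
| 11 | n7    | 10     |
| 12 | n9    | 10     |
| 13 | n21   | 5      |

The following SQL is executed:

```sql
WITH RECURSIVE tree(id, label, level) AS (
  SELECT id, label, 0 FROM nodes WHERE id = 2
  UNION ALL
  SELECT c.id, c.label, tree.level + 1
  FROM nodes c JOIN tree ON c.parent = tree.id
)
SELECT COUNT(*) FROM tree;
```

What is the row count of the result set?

11

Base: id=2 (n12) at level 0.
Iteration 1: rows with parent in {2} -> n2 (id 3, level 1).
Iteration 2: rows with parent in {3} -> n14 (id 4, level 2), n31 (id 7, level 2).
Iteration 3: rows with parent in {4,7} -> n6 (id 5, level 3), n33 (id 8, level 3).
Iteration 4: rows with parent in {5,8} -> n3 (id 9, level 4), n21 (id 13, level 4).
Iteration 5: rows with parent in {9,13} -> n19 (id 10, level 5).
Iteration 6: rows with parent in {10} -> n7 (id 11, level 6), n9 (id 12, level 6).
Iteration 7: no rows with parent in {11,12}; recursion stops.
Total rows emitted: 11.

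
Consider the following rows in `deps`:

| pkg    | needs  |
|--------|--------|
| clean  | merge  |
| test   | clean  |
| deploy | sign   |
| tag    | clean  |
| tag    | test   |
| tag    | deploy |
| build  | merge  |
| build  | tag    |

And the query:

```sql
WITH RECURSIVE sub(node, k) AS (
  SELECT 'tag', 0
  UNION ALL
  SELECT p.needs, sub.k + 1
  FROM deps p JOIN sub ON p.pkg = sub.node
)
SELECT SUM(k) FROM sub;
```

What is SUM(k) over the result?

12

Base: (tag, k=0).
Iteration 1: edges from {tag} -> (clean, k=1), (deploy, k=1), (test, k=1).
Iteration 2: edges from {clean,deploy,test} -> (clean, k=2), (merge, k=2), (sign, k=2).
Iteration 3: edges from {clean,merge,sign} -> (merge, k=3).
Iteration 4: no outgoing edges from {merge}; recursion stops.
SUM(k) = 0 + 1 + 1 + 1 + 2 + 2 + 2 + 3 = 12.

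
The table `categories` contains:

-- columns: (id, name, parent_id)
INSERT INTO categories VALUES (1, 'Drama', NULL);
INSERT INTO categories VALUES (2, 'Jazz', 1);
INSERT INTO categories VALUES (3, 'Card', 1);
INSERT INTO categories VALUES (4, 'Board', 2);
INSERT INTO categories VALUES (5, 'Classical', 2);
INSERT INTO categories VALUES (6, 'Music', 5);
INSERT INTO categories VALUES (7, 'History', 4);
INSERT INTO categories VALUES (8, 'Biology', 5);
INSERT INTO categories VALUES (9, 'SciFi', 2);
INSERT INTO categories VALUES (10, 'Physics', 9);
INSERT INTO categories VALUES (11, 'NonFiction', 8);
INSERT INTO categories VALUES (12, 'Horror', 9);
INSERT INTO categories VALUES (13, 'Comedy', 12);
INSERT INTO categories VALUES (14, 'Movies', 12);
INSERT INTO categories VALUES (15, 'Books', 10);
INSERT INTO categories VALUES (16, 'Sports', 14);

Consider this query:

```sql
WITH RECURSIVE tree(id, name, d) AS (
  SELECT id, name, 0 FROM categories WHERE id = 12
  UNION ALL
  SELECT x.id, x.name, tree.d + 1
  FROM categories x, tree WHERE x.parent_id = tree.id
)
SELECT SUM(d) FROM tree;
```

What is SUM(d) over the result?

4

Base: id=12 (Horror) at d 0.
Iteration 1: rows with parent_id in {12} -> Comedy (id 13, d 1), Movies (id 14, d 1).
Iteration 2: rows with parent_id in {13,14} -> Sports (id 16, d 2).
Iteration 3: no rows with parent_id in {16}; recursion stops.
SUM(d) = 0 + 1 + 1 + 2 = 4.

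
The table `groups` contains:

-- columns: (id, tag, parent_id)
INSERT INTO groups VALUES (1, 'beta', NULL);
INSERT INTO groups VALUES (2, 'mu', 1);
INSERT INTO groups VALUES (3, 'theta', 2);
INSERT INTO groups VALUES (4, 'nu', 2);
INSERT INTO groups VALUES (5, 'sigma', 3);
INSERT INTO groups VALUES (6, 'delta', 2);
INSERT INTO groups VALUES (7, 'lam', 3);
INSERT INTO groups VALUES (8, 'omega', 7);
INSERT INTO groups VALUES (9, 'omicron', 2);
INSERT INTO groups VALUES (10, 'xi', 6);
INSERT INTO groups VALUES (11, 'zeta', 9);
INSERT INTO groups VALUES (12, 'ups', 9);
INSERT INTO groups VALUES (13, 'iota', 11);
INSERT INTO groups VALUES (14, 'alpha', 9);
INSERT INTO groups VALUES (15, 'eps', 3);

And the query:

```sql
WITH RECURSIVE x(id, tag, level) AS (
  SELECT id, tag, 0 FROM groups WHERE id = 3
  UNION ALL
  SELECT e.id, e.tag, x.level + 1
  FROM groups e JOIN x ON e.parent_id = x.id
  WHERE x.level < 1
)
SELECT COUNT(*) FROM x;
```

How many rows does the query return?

4

Base: id=3 (theta) at level 0.
Iteration 1: rows with parent_id in {3} -> sigma (id 5, level 1), lam (id 7, level 1), eps (id 15, level 1).
Iteration 2: level < 1 fails for all current rows; recursion stops.
Total rows emitted: 4.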